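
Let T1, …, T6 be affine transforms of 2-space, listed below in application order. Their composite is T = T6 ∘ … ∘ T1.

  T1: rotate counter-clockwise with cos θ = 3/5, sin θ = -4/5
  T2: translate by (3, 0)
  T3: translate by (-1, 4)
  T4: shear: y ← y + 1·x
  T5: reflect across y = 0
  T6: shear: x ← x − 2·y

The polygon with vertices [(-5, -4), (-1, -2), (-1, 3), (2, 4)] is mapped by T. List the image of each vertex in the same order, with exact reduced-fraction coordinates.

image vertices: (-7/5, -7/5), (33/5, -17/5), (123/5, -52/5), (144/5, -56/5)

T1 rotate counter-clockwise with cos θ = 3/5, sin θ = -4/5: (-5, -4) → (-31/5, 8/5); (-1, -2) → (-11/5, -2/5); (-1, 3) → (9/5, 13/5); (2, 4) → (22/5, 4/5)
T2 translate by (3, 0): (-31/5, 8/5) → (-16/5, 8/5); (-11/5, -2/5) → (4/5, -2/5); (9/5, 13/5) → (24/5, 13/5); (22/5, 4/5) → (37/5, 4/5)
T3 translate by (-1, 4): (-16/5, 8/5) → (-21/5, 28/5); (4/5, -2/5) → (-1/5, 18/5); (24/5, 13/5) → (19/5, 33/5); (37/5, 4/5) → (32/5, 24/5)
T4 shear: y ← y + 1·x: (-21/5, 28/5) → (-21/5, 7/5); (-1/5, 18/5) → (-1/5, 17/5); (19/5, 33/5) → (19/5, 52/5); (32/5, 24/5) → (32/5, 56/5)
T5 reflect across y = 0: (-21/5, 7/5) → (-21/5, -7/5); (-1/5, 17/5) → (-1/5, -17/5); (19/5, 52/5) → (19/5, -52/5); (32/5, 56/5) → (32/5, -56/5)
T6 shear: x ← x − 2·y: (-21/5, -7/5) → (-7/5, -7/5); (-1/5, -17/5) → (33/5, -17/5); (19/5, -52/5) → (123/5, -52/5); (32/5, -56/5) → (144/5, -56/5)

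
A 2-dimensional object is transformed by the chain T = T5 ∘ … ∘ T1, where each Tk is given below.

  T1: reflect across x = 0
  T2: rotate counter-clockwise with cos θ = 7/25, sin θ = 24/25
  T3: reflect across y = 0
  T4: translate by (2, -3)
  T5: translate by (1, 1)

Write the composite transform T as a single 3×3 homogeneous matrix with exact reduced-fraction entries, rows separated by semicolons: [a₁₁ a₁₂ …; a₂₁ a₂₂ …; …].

T1 = [-1 0 0; 0 1 0; 0 0 1]
T2·T1 = [-7/25 -24/25 0; -24/25 7/25 0; 0 0 1]
T3·…·T1 = [-7/25 -24/25 0; 24/25 -7/25 0; 0 0 1]
T4·…·T1 = [-7/25 -24/25 2; 24/25 -7/25 -3; 0 0 1]
T5·…·T1 = [-7/25 -24/25 3; 24/25 -7/25 -2; 0 0 1]

T = [-7/25 -24/25 3; 24/25 -7/25 -2; 0 0 1]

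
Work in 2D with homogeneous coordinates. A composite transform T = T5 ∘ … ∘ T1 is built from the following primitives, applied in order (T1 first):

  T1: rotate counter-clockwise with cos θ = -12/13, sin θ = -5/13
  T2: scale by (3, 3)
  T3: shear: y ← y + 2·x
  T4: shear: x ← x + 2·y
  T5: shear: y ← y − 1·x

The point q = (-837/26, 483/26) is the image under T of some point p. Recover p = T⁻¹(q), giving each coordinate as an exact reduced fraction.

p = (2, 1/2)

T1 = [-12/13 5/13 0; -5/13 -12/13 0; 0 0 1]
T2·T1 = [-36/13 15/13 0; -15/13 -36/13 0; 0 0 1]
T3·…·T1 = [-36/13 15/13 0; -87/13 -6/13 0; 0 0 1]
T4·…·T1 = [-210/13 3/13 0; -87/13 -6/13 0; 0 0 1]
T5·…·T1 = [-210/13 3/13 0; 123/13 -9/13 0; 0 0 1]
det M = 9; M⁻¹ = [-1/13 -1/39 0; -41/39 -70/39 0; 0 0 1]
M⁻¹ · (-837/26, 483/26)ᵀ = (2, 1/2)ᵀ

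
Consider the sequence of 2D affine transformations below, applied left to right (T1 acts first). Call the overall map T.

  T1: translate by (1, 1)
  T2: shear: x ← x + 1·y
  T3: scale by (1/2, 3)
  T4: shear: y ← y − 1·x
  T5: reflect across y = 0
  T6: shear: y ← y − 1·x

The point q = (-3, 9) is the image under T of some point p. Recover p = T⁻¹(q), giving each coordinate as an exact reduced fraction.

T1 = [1 0 1; 0 1 1; 0 0 1]
T2·T1 = [1 1 2; 0 1 1; 0 0 1]
T3·…·T1 = [1/2 1/2 1; 0 3 3; 0 0 1]
T4·…·T1 = [1/2 1/2 1; -1/2 5/2 2; 0 0 1]
T5·…·T1 = [1/2 1/2 1; 1/2 -5/2 -2; 0 0 1]
T6·…·T1 = [1/2 1/2 1; 0 -3 -3; 0 0 1]
det M = -3/2; M⁻¹ = [2 1/3 -1; 0 -1/3 -1; 0 0 1]
M⁻¹ · (-3, 9)ᵀ = (-4, -4)ᵀ

p = (-4, -4)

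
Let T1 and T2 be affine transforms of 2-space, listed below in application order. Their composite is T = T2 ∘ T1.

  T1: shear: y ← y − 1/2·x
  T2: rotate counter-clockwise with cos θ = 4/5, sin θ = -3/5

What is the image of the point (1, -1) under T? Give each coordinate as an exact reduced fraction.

T1 shear: y ← y − 1/2·x: (1, -1) → (1, -3/2)
T2 rotate counter-clockwise with cos θ = 4/5, sin θ = -3/5: (1, -3/2) → (-1/10, -9/5)

T(p) = (-1/10, -9/5)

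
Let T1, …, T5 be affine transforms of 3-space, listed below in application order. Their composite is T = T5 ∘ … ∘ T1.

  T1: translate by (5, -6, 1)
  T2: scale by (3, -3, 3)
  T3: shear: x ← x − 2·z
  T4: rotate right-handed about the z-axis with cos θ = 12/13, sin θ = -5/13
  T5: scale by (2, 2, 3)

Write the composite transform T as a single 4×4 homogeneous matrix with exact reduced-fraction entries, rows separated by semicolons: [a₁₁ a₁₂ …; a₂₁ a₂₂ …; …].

T = [72/13 -30/13 -144/13 396/13; -30/13 -72/13 60/13 342/13; 0 0 9 9; 0 0 0 1]

T1 = [1 0 0 5; 0 1 0 -6; 0 0 1 1; 0 0 0 1]
T2·T1 = [3 0 0 15; 0 -3 0 18; 0 0 3 3; 0 0 0 1]
T3·…·T1 = [3 0 -6 9; 0 -3 0 18; 0 0 3 3; 0 0 0 1]
T4·…·T1 = [36/13 -15/13 -72/13 198/13; -15/13 -36/13 30/13 171/13; 0 0 3 3; 0 0 0 1]
T5·…·T1 = [72/13 -30/13 -144/13 396/13; -30/13 -72/13 60/13 342/13; 0 0 9 9; 0 0 0 1]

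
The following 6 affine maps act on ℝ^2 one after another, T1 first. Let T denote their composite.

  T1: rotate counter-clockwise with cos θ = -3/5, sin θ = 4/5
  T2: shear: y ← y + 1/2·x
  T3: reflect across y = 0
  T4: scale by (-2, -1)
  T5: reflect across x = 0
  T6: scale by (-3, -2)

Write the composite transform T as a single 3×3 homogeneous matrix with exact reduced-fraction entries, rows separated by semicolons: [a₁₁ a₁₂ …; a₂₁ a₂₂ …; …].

T = [18/5 24/5 0; -1 2 0; 0 0 1]

T1 = [-3/5 -4/5 0; 4/5 -3/5 0; 0 0 1]
T2·T1 = [-3/5 -4/5 0; 1/2 -1 0; 0 0 1]
T3·…·T1 = [-3/5 -4/5 0; -1/2 1 0; 0 0 1]
T4·…·T1 = [6/5 8/5 0; 1/2 -1 0; 0 0 1]
T5·…·T1 = [-6/5 -8/5 0; 1/2 -1 0; 0 0 1]
T6·…·T1 = [18/5 24/5 0; -1 2 0; 0 0 1]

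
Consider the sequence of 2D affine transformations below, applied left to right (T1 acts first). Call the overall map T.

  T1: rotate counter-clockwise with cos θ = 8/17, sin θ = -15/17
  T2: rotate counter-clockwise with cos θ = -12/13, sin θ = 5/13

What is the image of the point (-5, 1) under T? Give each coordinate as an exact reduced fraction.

T1 rotate counter-clockwise with cos θ = 8/17, sin θ = -15/17: (-5, 1) → (-25/17, 83/17)
T2 rotate counter-clockwise with cos θ = -12/13, sin θ = 5/13: (-25/17, 83/17) → (-115/221, -1121/221)

T(p) = (-115/221, -1121/221)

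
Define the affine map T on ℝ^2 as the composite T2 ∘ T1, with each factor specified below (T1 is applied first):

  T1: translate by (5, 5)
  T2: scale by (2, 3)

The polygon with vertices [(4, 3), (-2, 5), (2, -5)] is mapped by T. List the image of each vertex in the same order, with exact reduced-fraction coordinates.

T1 translate by (5, 5): (4, 3) → (9, 8); (-2, 5) → (3, 10); (2, -5) → (7, 0)
T2 scale by (2, 3): (9, 8) → (18, 24); (3, 10) → (6, 30); (7, 0) → (14, 0)

image vertices: (18, 24), (6, 30), (14, 0)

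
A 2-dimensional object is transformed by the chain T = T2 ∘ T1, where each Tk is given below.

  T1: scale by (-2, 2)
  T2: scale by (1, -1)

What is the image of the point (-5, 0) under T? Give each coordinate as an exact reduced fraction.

T(p) = (10, 0)

T1 scale by (-2, 2): (-5, 0) → (10, 0)
T2 scale by (1, -1): (10, 0) → (10, 0)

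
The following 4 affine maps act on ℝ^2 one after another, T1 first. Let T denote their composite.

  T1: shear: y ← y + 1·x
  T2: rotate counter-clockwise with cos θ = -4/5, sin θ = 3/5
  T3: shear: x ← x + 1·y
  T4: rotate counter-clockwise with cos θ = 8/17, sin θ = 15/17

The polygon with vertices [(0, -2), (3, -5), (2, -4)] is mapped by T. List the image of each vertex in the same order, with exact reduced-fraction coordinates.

image vertices: (-8/85, 274/85), (-167/85, 301/85), (-114/85, 292/85)

T1 shear: y ← y + 1·x: (0, -2) → (0, -2); (3, -5) → (3, -2); (2, -4) → (2, -2)
T2 rotate counter-clockwise with cos θ = -4/5, sin θ = 3/5: (0, -2) → (6/5, 8/5); (3, -2) → (-6/5, 17/5); (2, -2) → (-2/5, 14/5)
T3 shear: x ← x + 1·y: (6/5, 8/5) → (14/5, 8/5); (-6/5, 17/5) → (11/5, 17/5); (-2/5, 14/5) → (12/5, 14/5)
T4 rotate counter-clockwise with cos θ = 8/17, sin θ = 15/17: (14/5, 8/5) → (-8/85, 274/85); (11/5, 17/5) → (-167/85, 301/85); (12/5, 14/5) → (-114/85, 292/85)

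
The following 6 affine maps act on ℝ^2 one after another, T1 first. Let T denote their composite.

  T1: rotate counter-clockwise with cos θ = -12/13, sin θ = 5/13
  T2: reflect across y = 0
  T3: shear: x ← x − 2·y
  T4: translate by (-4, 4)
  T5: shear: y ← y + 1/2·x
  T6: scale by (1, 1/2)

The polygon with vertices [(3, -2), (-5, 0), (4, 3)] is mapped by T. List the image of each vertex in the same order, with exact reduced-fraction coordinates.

T1 rotate counter-clockwise with cos θ = -12/13, sin θ = 5/13: (3, -2) → (-2, 3); (-5, 0) → (60/13, -25/13); (4, 3) → (-63/13, -16/13)
T2 reflect across y = 0: (-2, 3) → (-2, -3); (60/13, -25/13) → (60/13, 25/13); (-63/13, -16/13) → (-63/13, 16/13)
T3 shear: x ← x − 2·y: (-2, -3) → (4, -3); (60/13, 25/13) → (10/13, 25/13); (-63/13, 16/13) → (-95/13, 16/13)
T4 translate by (-4, 4): (4, -3) → (0, 1); (10/13, 25/13) → (-42/13, 77/13); (-95/13, 16/13) → (-147/13, 68/13)
T5 shear: y ← y + 1/2·x: (0, 1) → (0, 1); (-42/13, 77/13) → (-42/13, 56/13); (-147/13, 68/13) → (-147/13, -11/26)
T6 scale by (1, 1/2): (0, 1) → (0, 1/2); (-42/13, 56/13) → (-42/13, 28/13); (-147/13, -11/26) → (-147/13, -11/52)

image vertices: (0, 1/2), (-42/13, 28/13), (-147/13, -11/52)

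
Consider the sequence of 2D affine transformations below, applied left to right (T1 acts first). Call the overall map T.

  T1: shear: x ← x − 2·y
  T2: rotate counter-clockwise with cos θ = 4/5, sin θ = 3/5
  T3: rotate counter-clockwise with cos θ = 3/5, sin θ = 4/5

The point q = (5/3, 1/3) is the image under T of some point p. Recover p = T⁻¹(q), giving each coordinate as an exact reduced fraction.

p = (-3, -5/3)

T1 = [1 -2 0; 0 1 0; 0 0 1]
T2·T1 = [4/5 -11/5 0; 3/5 -2/5 0; 0 0 1]
T3·…·T1 = [0 -1 0; 1 -2 0; 0 0 1]
det M = 1; M⁻¹ = [-2 1 0; -1 0 0; 0 0 1]
M⁻¹ · (5/3, 1/3)ᵀ = (-3, -5/3)ᵀ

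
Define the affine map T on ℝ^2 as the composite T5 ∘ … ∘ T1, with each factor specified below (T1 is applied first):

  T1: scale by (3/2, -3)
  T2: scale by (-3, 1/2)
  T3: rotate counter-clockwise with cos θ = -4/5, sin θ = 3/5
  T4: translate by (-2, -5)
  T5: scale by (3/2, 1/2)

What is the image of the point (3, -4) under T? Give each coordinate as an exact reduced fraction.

T1 scale by (3/2, -3): (3, -4) → (9/2, 12)
T2 scale by (-3, 1/2): (9/2, 12) → (-27/2, 6)
T3 rotate counter-clockwise with cos θ = -4/5, sin θ = 3/5: (-27/2, 6) → (36/5, -129/10)
T4 translate by (-2, -5): (36/5, -129/10) → (26/5, -179/10)
T5 scale by (3/2, 1/2): (26/5, -179/10) → (39/5, -179/20)

T(p) = (39/5, -179/20)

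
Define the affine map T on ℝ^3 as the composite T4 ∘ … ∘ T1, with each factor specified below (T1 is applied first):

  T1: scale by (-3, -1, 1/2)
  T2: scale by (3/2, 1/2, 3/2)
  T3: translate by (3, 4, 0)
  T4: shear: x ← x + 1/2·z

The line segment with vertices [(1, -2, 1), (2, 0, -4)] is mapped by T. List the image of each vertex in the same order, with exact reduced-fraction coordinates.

T1 scale by (-3, -1, 1/2): (1, -2, 1) → (-3, 2, 1/2); (2, 0, -4) → (-6, 0, -2)
T2 scale by (3/2, 1/2, 3/2): (-3, 2, 1/2) → (-9/2, 1, 3/4); (-6, 0, -2) → (-9, 0, -3)
T3 translate by (3, 4, 0): (-9/2, 1, 3/4) → (-3/2, 5, 3/4); (-9, 0, -3) → (-6, 4, -3)
T4 shear: x ← x + 1/2·z: (-3/2, 5, 3/4) → (-9/8, 5, 3/4); (-6, 4, -3) → (-15/2, 4, -3)

image vertices: (-9/8, 5, 3/4), (-15/2, 4, -3)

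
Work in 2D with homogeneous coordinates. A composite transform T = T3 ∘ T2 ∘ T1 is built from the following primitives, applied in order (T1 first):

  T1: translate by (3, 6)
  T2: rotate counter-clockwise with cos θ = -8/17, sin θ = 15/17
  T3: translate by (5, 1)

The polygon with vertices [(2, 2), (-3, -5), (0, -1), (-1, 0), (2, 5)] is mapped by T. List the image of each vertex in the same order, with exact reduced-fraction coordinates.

image vertices: (-75/17, 28/17), (70/17, 9/17), (-14/17, 22/17), (-21/17, -1/17), (-120/17, 4/17)

T1 translate by (3, 6): (2, 2) → (5, 8); (-3, -5) → (0, 1); (0, -1) → (3, 5); (-1, 0) → (2, 6); (2, 5) → (5, 11)
T2 rotate counter-clockwise with cos θ = -8/17, sin θ = 15/17: (5, 8) → (-160/17, 11/17); (0, 1) → (-15/17, -8/17); (3, 5) → (-99/17, 5/17); (2, 6) → (-106/17, -18/17); (5, 11) → (-205/17, -13/17)
T3 translate by (5, 1): (-160/17, 11/17) → (-75/17, 28/17); (-15/17, -8/17) → (70/17, 9/17); (-99/17, 5/17) → (-14/17, 22/17); (-106/17, -18/17) → (-21/17, -1/17); (-205/17, -13/17) → (-120/17, 4/17)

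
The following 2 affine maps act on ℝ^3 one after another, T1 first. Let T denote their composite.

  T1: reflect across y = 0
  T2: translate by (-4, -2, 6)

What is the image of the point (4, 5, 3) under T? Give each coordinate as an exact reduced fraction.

T1 reflect across y = 0: (4, 5, 3) → (4, -5, 3)
T2 translate by (-4, -2, 6): (4, -5, 3) → (0, -7, 9)

T(p) = (0, -7, 9)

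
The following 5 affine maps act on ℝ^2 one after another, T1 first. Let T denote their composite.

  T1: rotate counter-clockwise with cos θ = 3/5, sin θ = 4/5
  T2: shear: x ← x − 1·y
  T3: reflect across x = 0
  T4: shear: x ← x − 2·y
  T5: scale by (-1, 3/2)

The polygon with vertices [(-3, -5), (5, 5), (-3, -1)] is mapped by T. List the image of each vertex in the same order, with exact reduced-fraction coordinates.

image vertices: (-16/5, -81/10), (6, 21/2), (-4, -9/2)

T1 rotate counter-clockwise with cos θ = 3/5, sin θ = 4/5: (-3, -5) → (11/5, -27/5); (5, 5) → (-1, 7); (-3, -1) → (-1, -3)
T2 shear: x ← x − 1·y: (11/5, -27/5) → (38/5, -27/5); (-1, 7) → (-8, 7); (-1, -3) → (2, -3)
T3 reflect across x = 0: (38/5, -27/5) → (-38/5, -27/5); (-8, 7) → (8, 7); (2, -3) → (-2, -3)
T4 shear: x ← x − 2·y: (-38/5, -27/5) → (16/5, -27/5); (8, 7) → (-6, 7); (-2, -3) → (4, -3)
T5 scale by (-1, 3/2): (16/5, -27/5) → (-16/5, -81/10); (-6, 7) → (6, 21/2); (4, -3) → (-4, -9/2)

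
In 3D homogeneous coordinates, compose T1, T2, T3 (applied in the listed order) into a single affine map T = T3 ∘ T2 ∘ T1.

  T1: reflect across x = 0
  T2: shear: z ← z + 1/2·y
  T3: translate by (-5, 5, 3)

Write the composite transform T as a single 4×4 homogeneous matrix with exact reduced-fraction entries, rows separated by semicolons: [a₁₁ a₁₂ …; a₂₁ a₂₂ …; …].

T = [-1 0 0 -5; 0 1 0 5; 0 1/2 1 3; 0 0 0 1]

T1 = [-1 0 0 0; 0 1 0 0; 0 0 1 0; 0 0 0 1]
T2·T1 = [-1 0 0 0; 0 1 0 0; 0 1/2 1 0; 0 0 0 1]
T3·…·T1 = [-1 0 0 -5; 0 1 0 5; 0 1/2 1 3; 0 0 0 1]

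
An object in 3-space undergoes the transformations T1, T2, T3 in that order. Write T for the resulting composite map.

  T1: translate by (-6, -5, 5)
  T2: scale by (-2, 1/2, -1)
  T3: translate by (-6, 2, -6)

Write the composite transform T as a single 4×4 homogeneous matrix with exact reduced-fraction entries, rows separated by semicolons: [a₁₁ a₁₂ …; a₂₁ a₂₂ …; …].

T = [-2 0 0 6; 0 1/2 0 -1/2; 0 0 -1 -11; 0 0 0 1]

T1 = [1 0 0 -6; 0 1 0 -5; 0 0 1 5; 0 0 0 1]
T2·T1 = [-2 0 0 12; 0 1/2 0 -5/2; 0 0 -1 -5; 0 0 0 1]
T3·…·T1 = [-2 0 0 6; 0 1/2 0 -1/2; 0 0 -1 -11; 0 0 0 1]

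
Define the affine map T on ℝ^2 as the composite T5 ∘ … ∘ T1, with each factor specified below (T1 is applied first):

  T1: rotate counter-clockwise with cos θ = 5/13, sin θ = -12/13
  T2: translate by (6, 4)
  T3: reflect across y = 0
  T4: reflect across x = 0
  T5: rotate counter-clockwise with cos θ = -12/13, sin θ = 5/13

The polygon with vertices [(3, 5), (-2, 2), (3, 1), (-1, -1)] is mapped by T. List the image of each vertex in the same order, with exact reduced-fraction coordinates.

T1 rotate counter-clockwise with cos θ = 5/13, sin θ = -12/13: (3, 5) → (75/13, -11/13); (-2, 2) → (14/13, 34/13); (3, 1) → (27/13, -31/13); (-1, -1) → (-17/13, 7/13)
T2 translate by (6, 4): (75/13, -11/13) → (153/13, 41/13); (14/13, 34/13) → (92/13, 86/13); (27/13, -31/13) → (105/13, 21/13); (-17/13, 7/13) → (61/13, 59/13)
T3 reflect across y = 0: (153/13, 41/13) → (153/13, -41/13); (92/13, 86/13) → (92/13, -86/13); (105/13, 21/13) → (105/13, -21/13); (61/13, 59/13) → (61/13, -59/13)
T4 reflect across x = 0: (153/13, -41/13) → (-153/13, -41/13); (92/13, -86/13) → (-92/13, -86/13); (105/13, -21/13) → (-105/13, -21/13); (61/13, -59/13) → (-61/13, -59/13)
T5 rotate counter-clockwise with cos θ = -12/13, sin θ = 5/13: (-153/13, -41/13) → (157/13, -21/13); (-92/13, -86/13) → (118/13, 44/13); (-105/13, -21/13) → (105/13, -21/13); (-61/13, -59/13) → (79/13, 31/13)

image vertices: (157/13, -21/13), (118/13, 44/13), (105/13, -21/13), (79/13, 31/13)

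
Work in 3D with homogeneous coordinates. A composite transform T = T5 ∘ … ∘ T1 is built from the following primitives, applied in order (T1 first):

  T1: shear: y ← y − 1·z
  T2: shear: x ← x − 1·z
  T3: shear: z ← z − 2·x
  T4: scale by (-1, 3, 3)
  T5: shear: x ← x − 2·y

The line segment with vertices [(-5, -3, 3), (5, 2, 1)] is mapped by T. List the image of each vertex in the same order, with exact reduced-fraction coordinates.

image vertices: (44, -18, 57), (-10, 3, -21)

T1 shear: y ← y − 1·z: (-5, -3, 3) → (-5, -6, 3); (5, 2, 1) → (5, 1, 1)
T2 shear: x ← x − 1·z: (-5, -6, 3) → (-8, -6, 3); (5, 1, 1) → (4, 1, 1)
T3 shear: z ← z − 2·x: (-8, -6, 3) → (-8, -6, 19); (4, 1, 1) → (4, 1, -7)
T4 scale by (-1, 3, 3): (-8, -6, 19) → (8, -18, 57); (4, 1, -7) → (-4, 3, -21)
T5 shear: x ← x − 2·y: (8, -18, 57) → (44, -18, 57); (-4, 3, -21) → (-10, 3, -21)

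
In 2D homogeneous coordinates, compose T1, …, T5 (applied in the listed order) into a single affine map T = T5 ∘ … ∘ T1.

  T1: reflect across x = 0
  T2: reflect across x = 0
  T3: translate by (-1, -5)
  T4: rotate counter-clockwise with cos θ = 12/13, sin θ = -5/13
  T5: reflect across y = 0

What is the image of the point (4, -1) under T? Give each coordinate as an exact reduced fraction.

T1 reflect across x = 0: (4, -1) → (-4, -1)
T2 reflect across x = 0: (-4, -1) → (4, -1)
T3 translate by (-1, -5): (4, -1) → (3, -6)
T4 rotate counter-clockwise with cos θ = 12/13, sin θ = -5/13: (3, -6) → (6/13, -87/13)
T5 reflect across y = 0: (6/13, -87/13) → (6/13, 87/13)

T(p) = (6/13, 87/13)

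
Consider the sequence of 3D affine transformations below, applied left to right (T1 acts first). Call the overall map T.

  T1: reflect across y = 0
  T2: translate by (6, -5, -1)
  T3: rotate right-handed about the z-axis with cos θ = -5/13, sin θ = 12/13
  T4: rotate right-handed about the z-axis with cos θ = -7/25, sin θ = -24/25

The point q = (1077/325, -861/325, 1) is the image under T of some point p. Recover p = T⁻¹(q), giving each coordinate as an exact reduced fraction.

T1 = [1 0 0 0; 0 -1 0 0; 0 0 1 0; 0 0 0 1]
T2·T1 = [1 0 0 6; 0 -1 0 -5; 0 0 1 -1; 0 0 0 1]
T3·…·T1 = [-5/13 12/13 0 30/13; 12/13 5/13 0 97/13; 0 0 1 -1; 0 0 0 1]
T4·…·T1 = [323/325 36/325 0 2118/325; 36/325 -323/325 0 -1399/325; 0 0 1 -1; 0 0 0 1]
det M = -1; M⁻¹ = [323/325 36/325 0 -6; 36/325 -323/325 0 -5; 0 0 1 1; 0 0 0 1]
M⁻¹ · (1077/325, -861/325, 1)ᵀ = (-3, -2, 2)ᵀ

p = (-3, -2, 2)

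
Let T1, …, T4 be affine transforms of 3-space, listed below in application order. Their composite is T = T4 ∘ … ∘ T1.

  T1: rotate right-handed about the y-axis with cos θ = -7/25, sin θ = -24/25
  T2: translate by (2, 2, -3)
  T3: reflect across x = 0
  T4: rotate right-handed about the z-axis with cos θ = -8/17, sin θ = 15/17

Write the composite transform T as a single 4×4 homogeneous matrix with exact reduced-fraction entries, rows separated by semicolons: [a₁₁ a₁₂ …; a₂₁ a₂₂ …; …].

T1 = [-7/25 0 -24/25 0; 0 1 0 0; 24/25 0 -7/25 0; 0 0 0 1]
T2·T1 = [-7/25 0 -24/25 2; 0 1 0 2; 24/25 0 -7/25 -3; 0 0 0 1]
T3·…·T1 = [7/25 0 24/25 -2; 0 1 0 2; 24/25 0 -7/25 -3; 0 0 0 1]
T4·…·T1 = [-56/425 -15/17 -192/425 -14/17; 21/85 -8/17 72/85 -46/17; 24/25 0 -7/25 -3; 0 0 0 1]

T = [-56/425 -15/17 -192/425 -14/17; 21/85 -8/17 72/85 -46/17; 24/25 0 -7/25 -3; 0 0 0 1]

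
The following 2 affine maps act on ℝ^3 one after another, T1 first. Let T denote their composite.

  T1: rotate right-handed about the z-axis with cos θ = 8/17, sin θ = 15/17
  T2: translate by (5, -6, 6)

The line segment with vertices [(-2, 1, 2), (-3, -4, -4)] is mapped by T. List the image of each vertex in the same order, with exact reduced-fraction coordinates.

image vertices: (54/17, -124/17, 8), (121/17, -179/17, 2)

T1 rotate right-handed about the z-axis with cos θ = 8/17, sin θ = 15/17: (-2, 1, 2) → (-31/17, -22/17, 2); (-3, -4, -4) → (36/17, -77/17, -4)
T2 translate by (5, -6, 6): (-31/17, -22/17, 2) → (54/17, -124/17, 8); (36/17, -77/17, -4) → (121/17, -179/17, 2)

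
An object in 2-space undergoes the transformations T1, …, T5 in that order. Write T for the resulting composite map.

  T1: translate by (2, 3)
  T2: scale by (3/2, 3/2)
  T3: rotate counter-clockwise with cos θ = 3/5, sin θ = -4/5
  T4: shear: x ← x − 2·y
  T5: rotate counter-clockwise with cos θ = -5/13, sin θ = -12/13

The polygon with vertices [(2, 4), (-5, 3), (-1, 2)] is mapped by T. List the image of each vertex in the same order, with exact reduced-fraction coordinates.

image vertices: (-27/13, -231/26), (27/2, 9), (381/130, -201/130)

T1 translate by (2, 3): (2, 4) → (4, 7); (-5, 3) → (-3, 6); (-1, 2) → (1, 5)
T2 scale by (3/2, 3/2): (4, 7) → (6, 21/2); (-3, 6) → (-9/2, 9); (1, 5) → (3/2, 15/2)
T3 rotate counter-clockwise with cos θ = 3/5, sin θ = -4/5: (6, 21/2) → (12, 3/2); (-9/2, 9) → (9/2, 9); (3/2, 15/2) → (69/10, 33/10)
T4 shear: x ← x − 2·y: (12, 3/2) → (9, 3/2); (9/2, 9) → (-27/2, 9); (69/10, 33/10) → (3/10, 33/10)
T5 rotate counter-clockwise with cos θ = -5/13, sin θ = -12/13: (9, 3/2) → (-27/13, -231/26); (-27/2, 9) → (27/2, 9); (3/10, 33/10) → (381/130, -201/130)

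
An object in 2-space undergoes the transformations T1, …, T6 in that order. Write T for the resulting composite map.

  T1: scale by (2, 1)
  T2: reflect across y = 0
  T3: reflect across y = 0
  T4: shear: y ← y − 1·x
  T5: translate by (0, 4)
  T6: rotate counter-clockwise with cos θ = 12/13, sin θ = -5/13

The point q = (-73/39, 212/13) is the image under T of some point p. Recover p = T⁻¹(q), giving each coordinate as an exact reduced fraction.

T1 = [2 0 0; 0 1 0; 0 0 1]
T2·T1 = [2 0 0; 0 -1 0; 0 0 1]
T3·…·T1 = [2 0 0; 0 1 0; 0 0 1]
T4·…·T1 = [2 0 0; -2 1 0; 0 0 1]
T5·…·T1 = [2 0 0; -2 1 4; 0 0 1]
T6·…·T1 = [14/13 5/13 20/13; -34/13 12/13 48/13; 0 0 1]
det M = 2; M⁻¹ = [6/13 -5/26 0; 17/13 7/13 -4; 0 0 1]
M⁻¹ · (-73/39, 212/13)ᵀ = (-4, 7/3)ᵀ

p = (-4, 7/3)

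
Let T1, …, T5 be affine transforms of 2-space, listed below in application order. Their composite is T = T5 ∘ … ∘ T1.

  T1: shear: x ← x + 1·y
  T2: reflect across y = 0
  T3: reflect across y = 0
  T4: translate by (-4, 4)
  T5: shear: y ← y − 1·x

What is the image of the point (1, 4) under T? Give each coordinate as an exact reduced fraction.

T(p) = (1, 7)

T1 shear: x ← x + 1·y: (1, 4) → (5, 4)
T2 reflect across y = 0: (5, 4) → (5, -4)
T3 reflect across y = 0: (5, -4) → (5, 4)
T4 translate by (-4, 4): (5, 4) → (1, 8)
T5 shear: y ← y − 1·x: (1, 8) → (1, 7)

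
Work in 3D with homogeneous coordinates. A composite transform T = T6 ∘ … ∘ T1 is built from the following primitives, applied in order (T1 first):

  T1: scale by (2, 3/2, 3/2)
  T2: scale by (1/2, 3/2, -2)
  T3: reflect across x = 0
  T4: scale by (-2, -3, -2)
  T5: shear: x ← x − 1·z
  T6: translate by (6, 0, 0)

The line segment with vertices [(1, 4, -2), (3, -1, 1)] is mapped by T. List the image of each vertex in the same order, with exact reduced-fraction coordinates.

image vertices: (20, -27, -12), (6, 27/4, 6)

T1 scale by (2, 3/2, 3/2): (1, 4, -2) → (2, 6, -3); (3, -1, 1) → (6, -3/2, 3/2)
T2 scale by (1/2, 3/2, -2): (2, 6, -3) → (1, 9, 6); (6, -3/2, 3/2) → (3, -9/4, -3)
T3 reflect across x = 0: (1, 9, 6) → (-1, 9, 6); (3, -9/4, -3) → (-3, -9/4, -3)
T4 scale by (-2, -3, -2): (-1, 9, 6) → (2, -27, -12); (-3, -9/4, -3) → (6, 27/4, 6)
T5 shear: x ← x − 1·z: (2, -27, -12) → (14, -27, -12); (6, 27/4, 6) → (0, 27/4, 6)
T6 translate by (6, 0, 0): (14, -27, -12) → (20, -27, -12); (0, 27/4, 6) → (6, 27/4, 6)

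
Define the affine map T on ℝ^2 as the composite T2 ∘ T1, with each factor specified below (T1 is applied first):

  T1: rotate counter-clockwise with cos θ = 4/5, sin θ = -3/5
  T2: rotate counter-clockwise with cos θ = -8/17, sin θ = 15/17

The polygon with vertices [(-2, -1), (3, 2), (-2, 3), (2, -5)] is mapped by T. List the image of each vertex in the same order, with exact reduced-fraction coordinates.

T1 rotate counter-clockwise with cos θ = 4/5, sin θ = -3/5: (-2, -1) → (-11/5, 2/5); (3, 2) → (18/5, -1/5); (-2, 3) → (1/5, 18/5); (2, -5) → (-7/5, -26/5)
T2 rotate counter-clockwise with cos θ = -8/17, sin θ = 15/17: (-11/5, 2/5) → (58/85, -181/85); (18/5, -1/5) → (-129/85, 278/85); (1/5, 18/5) → (-278/85, -129/85); (-7/5, -26/5) → (446/85, 103/85)

image vertices: (58/85, -181/85), (-129/85, 278/85), (-278/85, -129/85), (446/85, 103/85)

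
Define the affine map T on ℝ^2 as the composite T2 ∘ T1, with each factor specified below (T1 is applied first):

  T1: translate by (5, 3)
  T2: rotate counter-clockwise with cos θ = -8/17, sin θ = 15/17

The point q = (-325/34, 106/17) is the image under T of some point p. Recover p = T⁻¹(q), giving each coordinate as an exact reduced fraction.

T1 = [1 0 5; 0 1 3; 0 0 1]
T2·T1 = [-8/17 -15/17 -5; 15/17 -8/17 3; 0 0 1]
det M = 1; M⁻¹ = [-8/17 15/17 -5; -15/17 -8/17 -3; 0 0 1]
M⁻¹ · (-325/34, 106/17)ᵀ = (5, 5/2)ᵀ

p = (5, 5/2)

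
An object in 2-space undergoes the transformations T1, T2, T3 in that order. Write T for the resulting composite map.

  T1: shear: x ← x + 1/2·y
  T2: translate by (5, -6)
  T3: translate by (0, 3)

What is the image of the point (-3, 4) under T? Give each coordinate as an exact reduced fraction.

T(p) = (4, 1)

T1 shear: x ← x + 1/2·y: (-3, 4) → (-1, 4)
T2 translate by (5, -6): (-1, 4) → (4, -2)
T3 translate by (0, 3): (4, -2) → (4, 1)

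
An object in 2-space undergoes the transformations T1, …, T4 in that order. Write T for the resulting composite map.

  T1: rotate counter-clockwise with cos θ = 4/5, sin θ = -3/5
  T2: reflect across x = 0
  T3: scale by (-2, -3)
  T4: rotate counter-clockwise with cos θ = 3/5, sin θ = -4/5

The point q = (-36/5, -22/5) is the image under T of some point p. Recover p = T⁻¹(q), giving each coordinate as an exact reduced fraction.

T1 = [4/5 3/5 0; -3/5 4/5 0; 0 0 1]
T2·T1 = [-4/5 -3/5 0; -3/5 4/5 0; 0 0 1]
T3·…·T1 = [8/5 6/5 0; 9/5 -12/5 0; 0 0 1]
T4·…·T1 = [12/5 -6/5 0; -1/5 -12/5 0; 0 0 1]
det M = -6; M⁻¹ = [2/5 -1/5 0; -1/30 -2/5 0; 0 0 1]
M⁻¹ · (-36/5, -22/5)ᵀ = (-2, 2)ᵀ

p = (-2, 2)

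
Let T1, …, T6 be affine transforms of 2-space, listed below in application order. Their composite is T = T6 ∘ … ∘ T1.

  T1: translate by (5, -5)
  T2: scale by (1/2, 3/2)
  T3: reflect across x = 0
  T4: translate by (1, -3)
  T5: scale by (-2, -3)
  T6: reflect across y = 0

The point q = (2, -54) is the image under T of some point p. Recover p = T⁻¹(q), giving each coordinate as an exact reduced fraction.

p = (-1, -5)

T1 = [1 0 5; 0 1 -5; 0 0 1]
T2·T1 = [1/2 0 5/2; 0 3/2 -15/2; 0 0 1]
T3·…·T1 = [-1/2 0 -5/2; 0 3/2 -15/2; 0 0 1]
T4·…·T1 = [-1/2 0 -3/2; 0 3/2 -21/2; 0 0 1]
T5·…·T1 = [1 0 3; 0 -9/2 63/2; 0 0 1]
T6·…·T1 = [1 0 3; 0 9/2 -63/2; 0 0 1]
det M = 9/2; M⁻¹ = [1 0 -3; 0 2/9 7; 0 0 1]
M⁻¹ · (2, -54)ᵀ = (-1, -5)ᵀ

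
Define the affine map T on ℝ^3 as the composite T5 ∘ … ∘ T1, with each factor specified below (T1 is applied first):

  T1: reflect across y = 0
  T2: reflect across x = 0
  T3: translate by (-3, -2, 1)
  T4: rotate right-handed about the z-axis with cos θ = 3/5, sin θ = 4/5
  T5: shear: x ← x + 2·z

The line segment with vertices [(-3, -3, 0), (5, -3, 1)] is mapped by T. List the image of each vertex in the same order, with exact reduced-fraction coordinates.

image vertices: (6/5, 3/5, 1), (-8/5, -29/5, 2)

T1 reflect across y = 0: (-3, -3, 0) → (-3, 3, 0); (5, -3, 1) → (5, 3, 1)
T2 reflect across x = 0: (-3, 3, 0) → (3, 3, 0); (5, 3, 1) → (-5, 3, 1)
T3 translate by (-3, -2, 1): (3, 3, 0) → (0, 1, 1); (-5, 3, 1) → (-8, 1, 2)
T4 rotate right-handed about the z-axis with cos θ = 3/5, sin θ = 4/5: (0, 1, 1) → (-4/5, 3/5, 1); (-8, 1, 2) → (-28/5, -29/5, 2)
T5 shear: x ← x + 2·z: (-4/5, 3/5, 1) → (6/5, 3/5, 1); (-28/5, -29/5, 2) → (-8/5, -29/5, 2)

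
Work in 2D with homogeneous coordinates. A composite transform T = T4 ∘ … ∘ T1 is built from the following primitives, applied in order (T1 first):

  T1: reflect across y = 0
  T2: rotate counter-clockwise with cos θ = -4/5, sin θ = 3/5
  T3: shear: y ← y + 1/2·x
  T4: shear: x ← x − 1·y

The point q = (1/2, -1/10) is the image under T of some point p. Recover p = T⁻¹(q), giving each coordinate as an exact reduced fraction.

T1 = [1 0 0; 0 -1 0; 0 0 1]
T2·T1 = [-4/5 3/5 0; 3/5 4/5 0; 0 0 1]
T3·…·T1 = [-4/5 3/5 0; 1/5 11/10 0; 0 0 1]
T4·…·T1 = [-1 -1/2 0; 1/5 11/10 0; 0 0 1]
det M = -1; M⁻¹ = [-11/10 -1/2 0; 1/5 1 0; 0 0 1]
M⁻¹ · (1/2, -1/10)ᵀ = (-1/2, 0)ᵀ

p = (-1/2, 0)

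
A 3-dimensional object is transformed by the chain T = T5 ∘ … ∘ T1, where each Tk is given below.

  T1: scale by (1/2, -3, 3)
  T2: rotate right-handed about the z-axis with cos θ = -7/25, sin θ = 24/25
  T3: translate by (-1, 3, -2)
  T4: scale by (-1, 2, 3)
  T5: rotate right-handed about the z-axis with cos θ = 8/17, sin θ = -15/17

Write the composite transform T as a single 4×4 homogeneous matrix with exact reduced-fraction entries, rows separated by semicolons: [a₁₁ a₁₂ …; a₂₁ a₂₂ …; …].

T1 = [1/2 0 0 0; 0 -3 0 0; 0 0 3 0; 0 0 0 1]
T2·T1 = [-7/50 72/25 0 0; 12/25 21/25 0 0; 0 0 3 0; 0 0 0 1]
T3·…·T1 = [-7/50 72/25 0 -1; 12/25 21/25 0 3; 0 0 3 -2; 0 0 0 1]
T4·…·T1 = [7/50 -72/25 0 1; 24/25 42/25 0 6; 0 0 9 -6; 0 0 0 1]
T5·…·T1 = [388/425 54/425 0 98/17; 279/850 1416/425 0 33/17; 0 0 9 -6; 0 0 0 1]

T = [388/425 54/425 0 98/17; 279/850 1416/425 0 33/17; 0 0 9 -6; 0 0 0 1]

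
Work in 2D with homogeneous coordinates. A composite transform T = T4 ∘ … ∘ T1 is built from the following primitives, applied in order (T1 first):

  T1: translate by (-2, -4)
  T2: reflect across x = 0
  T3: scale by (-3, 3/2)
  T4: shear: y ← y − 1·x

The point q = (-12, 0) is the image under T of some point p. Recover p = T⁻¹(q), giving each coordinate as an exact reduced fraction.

p = (-2, -4)

T1 = [1 0 -2; 0 1 -4; 0 0 1]
T2·T1 = [-1 0 2; 0 1 -4; 0 0 1]
T3·…·T1 = [3 0 -6; 0 3/2 -6; 0 0 1]
T4·…·T1 = [3 0 -6; -3 3/2 0; 0 0 1]
det M = 9/2; M⁻¹ = [1/3 0 2; 2/3 2/3 4; 0 0 1]
M⁻¹ · (-12, 0)ᵀ = (-2, -4)ᵀ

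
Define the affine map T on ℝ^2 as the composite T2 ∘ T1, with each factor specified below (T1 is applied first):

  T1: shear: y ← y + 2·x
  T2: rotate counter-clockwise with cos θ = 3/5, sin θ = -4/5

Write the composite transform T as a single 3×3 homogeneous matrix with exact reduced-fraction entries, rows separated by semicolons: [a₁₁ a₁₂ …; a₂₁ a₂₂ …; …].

T1 = [1 0 0; 2 1 0; 0 0 1]
T2·T1 = [11/5 4/5 0; 2/5 3/5 0; 0 0 1]

T = [11/5 4/5 0; 2/5 3/5 0; 0 0 1]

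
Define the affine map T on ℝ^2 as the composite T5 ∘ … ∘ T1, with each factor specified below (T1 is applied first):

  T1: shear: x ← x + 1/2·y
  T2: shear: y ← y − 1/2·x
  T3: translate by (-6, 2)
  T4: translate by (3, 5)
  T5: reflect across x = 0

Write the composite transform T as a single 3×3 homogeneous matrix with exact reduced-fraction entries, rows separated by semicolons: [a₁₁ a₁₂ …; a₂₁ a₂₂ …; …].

T = [-1 -1/2 3; -1/2 3/4 7; 0 0 1]

T1 = [1 1/2 0; 0 1 0; 0 0 1]
T2·T1 = [1 1/2 0; -1/2 3/4 0; 0 0 1]
T3·…·T1 = [1 1/2 -6; -1/2 3/4 2; 0 0 1]
T4·…·T1 = [1 1/2 -3; -1/2 3/4 7; 0 0 1]
T5·…·T1 = [-1 -1/2 3; -1/2 3/4 7; 0 0 1]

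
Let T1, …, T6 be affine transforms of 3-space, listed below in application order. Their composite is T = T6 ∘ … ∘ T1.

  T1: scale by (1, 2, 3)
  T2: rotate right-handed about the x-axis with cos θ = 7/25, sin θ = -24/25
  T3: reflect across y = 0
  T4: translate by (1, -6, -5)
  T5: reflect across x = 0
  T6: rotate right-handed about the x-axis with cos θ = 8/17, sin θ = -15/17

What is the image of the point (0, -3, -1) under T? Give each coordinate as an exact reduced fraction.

T1 scale by (1, 2, 3): (0, -3, -1) → (0, -6, -3)
T2 rotate right-handed about the x-axis with cos θ = 7/25, sin θ = -24/25: (0, -6, -3) → (0, -114/25, 123/25)
T3 reflect across y = 0: (0, -114/25, 123/25) → (0, 114/25, 123/25)
T4 translate by (1, -6, -5): (0, 114/25, 123/25) → (1, -36/25, -2/25)
T5 reflect across x = 0: (1, -36/25, -2/25) → (-1, -36/25, -2/25)
T6 rotate right-handed about the x-axis with cos θ = 8/17, sin θ = -15/17: (-1, -36/25, -2/25) → (-1, -318/425, 524/425)

T(p) = (-1, -318/425, 524/425)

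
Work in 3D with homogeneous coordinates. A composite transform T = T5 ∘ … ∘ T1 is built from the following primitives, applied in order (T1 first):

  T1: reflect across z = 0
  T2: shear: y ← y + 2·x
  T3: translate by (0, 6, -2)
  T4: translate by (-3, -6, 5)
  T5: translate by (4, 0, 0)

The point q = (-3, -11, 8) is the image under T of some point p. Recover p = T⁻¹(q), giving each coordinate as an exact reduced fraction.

p = (-4, -3, -5)

T1 = [1 0 0 0; 0 1 0 0; 0 0 -1 0; 0 0 0 1]
T2·T1 = [1 0 0 0; 2 1 0 0; 0 0 -1 0; 0 0 0 1]
T3·…·T1 = [1 0 0 0; 2 1 0 6; 0 0 -1 -2; 0 0 0 1]
T4·…·T1 = [1 0 0 -3; 2 1 0 0; 0 0 -1 3; 0 0 0 1]
T5·…·T1 = [1 0 0 1; 2 1 0 0; 0 0 -1 3; 0 0 0 1]
det M = -1; M⁻¹ = [1 0 0 -1; -2 1 0 2; 0 0 -1 3; 0 0 0 1]
M⁻¹ · (-3, -11, 8)ᵀ = (-4, -3, -5)ᵀ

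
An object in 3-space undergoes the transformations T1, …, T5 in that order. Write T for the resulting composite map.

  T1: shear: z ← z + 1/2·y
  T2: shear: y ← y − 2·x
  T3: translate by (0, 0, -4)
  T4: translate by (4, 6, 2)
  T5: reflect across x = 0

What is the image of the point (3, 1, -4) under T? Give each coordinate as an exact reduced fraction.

T1 shear: z ← z + 1/2·y: (3, 1, -4) → (3, 1, -7/2)
T2 shear: y ← y − 2·x: (3, 1, -7/2) → (3, -5, -7/2)
T3 translate by (0, 0, -4): (3, -5, -7/2) → (3, -5, -15/2)
T4 translate by (4, 6, 2): (3, -5, -15/2) → (7, 1, -11/2)
T5 reflect across x = 0: (7, 1, -11/2) → (-7, 1, -11/2)

T(p) = (-7, 1, -11/2)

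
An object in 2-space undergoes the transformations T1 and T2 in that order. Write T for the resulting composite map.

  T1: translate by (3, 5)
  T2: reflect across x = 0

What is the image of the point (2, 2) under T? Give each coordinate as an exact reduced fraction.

T(p) = (-5, 7)

T1 translate by (3, 5): (2, 2) → (5, 7)
T2 reflect across x = 0: (5, 7) → (-5, 7)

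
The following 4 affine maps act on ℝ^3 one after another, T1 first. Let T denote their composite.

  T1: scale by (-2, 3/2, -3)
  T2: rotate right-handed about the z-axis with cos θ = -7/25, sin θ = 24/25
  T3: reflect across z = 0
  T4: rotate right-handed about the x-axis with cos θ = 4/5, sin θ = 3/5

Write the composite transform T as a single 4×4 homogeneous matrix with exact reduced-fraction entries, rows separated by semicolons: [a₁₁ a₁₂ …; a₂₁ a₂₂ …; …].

T1 = [-2 0 0 0; 0 3/2 0 0; 0 0 -3 0; 0 0 0 1]
T2·T1 = [14/25 -36/25 0 0; -48/25 -21/50 0 0; 0 0 -3 0; 0 0 0 1]
T3·…·T1 = [14/25 -36/25 0 0; -48/25 -21/50 0 0; 0 0 3 0; 0 0 0 1]
T4·…·T1 = [14/25 -36/25 0 0; -192/125 -42/125 -9/5 0; -144/125 -63/250 12/5 0; 0 0 0 1]

T = [14/25 -36/25 0 0; -192/125 -42/125 -9/5 0; -144/125 -63/250 12/5 0; 0 0 0 1]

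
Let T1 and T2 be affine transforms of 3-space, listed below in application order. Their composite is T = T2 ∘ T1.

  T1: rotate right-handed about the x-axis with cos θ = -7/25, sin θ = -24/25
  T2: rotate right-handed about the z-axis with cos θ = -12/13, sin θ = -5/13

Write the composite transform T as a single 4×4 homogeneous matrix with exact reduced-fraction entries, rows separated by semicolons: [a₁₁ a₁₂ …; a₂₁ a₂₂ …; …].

T1 = [1 0 0 0; 0 -7/25 24/25 0; 0 -24/25 -7/25 0; 0 0 0 1]
T2·T1 = [-12/13 -7/65 24/65 0; -5/13 84/325 -288/325 0; 0 -24/25 -7/25 0; 0 0 0 1]

T = [-12/13 -7/65 24/65 0; -5/13 84/325 -288/325 0; 0 -24/25 -7/25 0; 0 0 0 1]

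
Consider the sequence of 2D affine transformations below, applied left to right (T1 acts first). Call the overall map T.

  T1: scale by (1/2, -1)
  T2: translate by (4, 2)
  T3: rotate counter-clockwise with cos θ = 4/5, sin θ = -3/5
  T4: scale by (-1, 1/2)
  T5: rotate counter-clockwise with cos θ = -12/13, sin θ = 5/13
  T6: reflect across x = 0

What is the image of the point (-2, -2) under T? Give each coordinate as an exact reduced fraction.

T(p) = (-541/130, -162/65)

T1 scale by (1/2, -1): (-2, -2) → (-1, 2)
T2 translate by (4, 2): (-1, 2) → (3, 4)
T3 rotate counter-clockwise with cos θ = 4/5, sin θ = -3/5: (3, 4) → (24/5, 7/5)
T4 scale by (-1, 1/2): (24/5, 7/5) → (-24/5, 7/10)
T5 rotate counter-clockwise with cos θ = -12/13, sin θ = 5/13: (-24/5, 7/10) → (541/130, -162/65)
T6 reflect across x = 0: (541/130, -162/65) → (-541/130, -162/65)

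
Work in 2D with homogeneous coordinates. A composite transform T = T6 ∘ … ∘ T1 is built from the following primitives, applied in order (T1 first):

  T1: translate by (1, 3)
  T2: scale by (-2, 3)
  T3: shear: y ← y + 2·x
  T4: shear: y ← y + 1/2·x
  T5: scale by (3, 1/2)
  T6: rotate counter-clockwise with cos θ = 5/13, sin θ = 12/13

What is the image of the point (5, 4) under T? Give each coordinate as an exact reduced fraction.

T(p) = (-126/13, -909/26)

T1 translate by (1, 3): (5, 4) → (6, 7)
T2 scale by (-2, 3): (6, 7) → (-12, 21)
T3 shear: y ← y + 2·x: (-12, 21) → (-12, -3)
T4 shear: y ← y + 1/2·x: (-12, -3) → (-12, -9)
T5 scale by (3, 1/2): (-12, -9) → (-36, -9/2)
T6 rotate counter-clockwise with cos θ = 5/13, sin θ = 12/13: (-36, -9/2) → (-126/13, -909/26)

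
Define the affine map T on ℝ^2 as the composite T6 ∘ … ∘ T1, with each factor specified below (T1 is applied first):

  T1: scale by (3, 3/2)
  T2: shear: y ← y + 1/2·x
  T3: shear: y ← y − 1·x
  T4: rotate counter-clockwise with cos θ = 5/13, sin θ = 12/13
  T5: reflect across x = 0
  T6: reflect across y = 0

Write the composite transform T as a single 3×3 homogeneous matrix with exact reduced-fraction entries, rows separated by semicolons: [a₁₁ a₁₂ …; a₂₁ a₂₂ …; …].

T1 = [3 0 0; 0 3/2 0; 0 0 1]
T2·T1 = [3 0 0; 3/2 3/2 0; 0 0 1]
T3·…·T1 = [3 0 0; -3/2 3/2 0; 0 0 1]
T4·…·T1 = [33/13 -18/13 0; 57/26 15/26 0; 0 0 1]
T5·…·T1 = [-33/13 18/13 0; 57/26 15/26 0; 0 0 1]
T6·…·T1 = [-33/13 18/13 0; -57/26 -15/26 0; 0 0 1]

T = [-33/13 18/13 0; -57/26 -15/26 0; 0 0 1]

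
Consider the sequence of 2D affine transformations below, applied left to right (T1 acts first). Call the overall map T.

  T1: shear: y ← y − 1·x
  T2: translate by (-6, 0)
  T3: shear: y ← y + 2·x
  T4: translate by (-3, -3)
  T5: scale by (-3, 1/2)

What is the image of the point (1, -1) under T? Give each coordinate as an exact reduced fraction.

T(p) = (24, -15/2)

T1 shear: y ← y − 1·x: (1, -1) → (1, -2)
T2 translate by (-6, 0): (1, -2) → (-5, -2)
T3 shear: y ← y + 2·x: (-5, -2) → (-5, -12)
T4 translate by (-3, -3): (-5, -12) → (-8, -15)
T5 scale by (-3, 1/2): (-8, -15) → (24, -15/2)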